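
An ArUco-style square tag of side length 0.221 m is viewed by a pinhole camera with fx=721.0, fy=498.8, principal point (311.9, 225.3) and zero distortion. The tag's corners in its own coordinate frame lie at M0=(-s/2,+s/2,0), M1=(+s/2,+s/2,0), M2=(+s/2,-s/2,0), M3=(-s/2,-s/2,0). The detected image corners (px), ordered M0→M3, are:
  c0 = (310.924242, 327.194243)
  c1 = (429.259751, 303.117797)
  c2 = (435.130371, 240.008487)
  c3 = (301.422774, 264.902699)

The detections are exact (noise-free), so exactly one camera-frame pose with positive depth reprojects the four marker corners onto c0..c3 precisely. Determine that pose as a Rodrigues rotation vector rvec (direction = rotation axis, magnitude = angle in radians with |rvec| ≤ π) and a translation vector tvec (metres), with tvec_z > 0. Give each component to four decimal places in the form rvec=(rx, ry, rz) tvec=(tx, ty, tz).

rvec=(0.6992, -0.2671, -0.1696) tvec=(0.0964, 0.1436, 1.1900)

Intrinsics K: fx=721.0, fy=498.8, cx=311.9, cy=225.3
Marker side s = 0.221 m; corners in marker frame (Z=0):
  M0 = (-0.1105, +0.1105, 0)
  M1 = (+0.1105, +0.1105, 0)
  M2 = (+0.1105, -0.1105, 0)
  M3 = (-0.1105, -0.1105, 0)
Detected image corners:
  c0 = (310.924242, 327.194243) px
  c1 = (429.259751, 303.117797) px
  c2 = (435.130371, 240.008487) px
  c3 = (301.422774, 264.902699) px
Planar DLT: solve 8×8 A·h = b for H (H[2,2]=1):
  H  [+625.58447 +210.55802 +370.32317]
  H  [-66.50645 +439.75298 +285.49952]
  H  [+0.15565 +0.54970 +1.00000]
B = K⁻¹H; ‖b₁‖=0.840370, ‖b₂‖=0.840370; λ = 2/(‖b₁‖+‖b₂‖) = 1.189952, sign → tz>0 ⇒ λ=+1.189952
r₁ = λ·B[:,0] = (+0.95235,-0.24232,+0.18522); r₂ = λ·B[:,1] = (+0.06454,+0.75363,+0.65412)
r₃ = r₁×r₂ = (-0.29809,-0.61100,+0.73336); SVD([r₁ r₂ r₃]) → R = UVᵀ:
  R  [+0.95235 +0.06454 -0.29809]
  R  [-0.24232 +0.75363 -0.61100]
  R  [+0.18522 +0.65412 +0.73336]
t = (+0.09642, +0.14361, +1.18995) m
tr R = 2.439349; θ = arccos((tr R − 1)/2) = 0.767463 rad = 43.972°
axis k = ((R−Rᵀ)₃₂, (R−Rᵀ)₁₃, (R−Rᵀ)₂₁) / (2 sinθ) = (+0.911060, -0.348048, -0.220981)
rvec = θ·k = (+0.699205, -0.267114, -0.169595)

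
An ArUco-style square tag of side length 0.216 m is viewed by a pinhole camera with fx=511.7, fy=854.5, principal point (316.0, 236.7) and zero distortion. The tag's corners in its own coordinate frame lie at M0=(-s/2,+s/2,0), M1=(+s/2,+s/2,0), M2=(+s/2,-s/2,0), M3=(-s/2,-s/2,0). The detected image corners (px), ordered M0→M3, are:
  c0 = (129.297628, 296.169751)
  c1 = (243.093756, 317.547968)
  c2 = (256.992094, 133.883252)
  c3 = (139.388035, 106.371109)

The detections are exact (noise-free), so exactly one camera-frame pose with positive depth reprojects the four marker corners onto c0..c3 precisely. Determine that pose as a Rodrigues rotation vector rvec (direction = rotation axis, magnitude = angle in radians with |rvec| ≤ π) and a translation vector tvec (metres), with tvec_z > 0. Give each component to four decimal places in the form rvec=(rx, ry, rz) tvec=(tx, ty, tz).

rvec=(0.1704, -0.1161, 0.1359) tvec=(-0.2333, -0.0242, 0.9696)

Intrinsics K: fx=511.7, fy=854.5, cx=316.0, cy=236.7
Marker side s = 0.216 m; corners in marker frame (Z=0):
  M0 = (-0.1080, +0.1080, 0)
  M1 = (+0.1080, +0.1080, 0)
  M2 = (+0.1080, -0.1080, 0)
  M3 = (-0.1080, -0.1080, 0)
Detected image corners:
  c0 = (129.297628, 296.169751) px
  c1 = (243.093756, 317.547968) px
  c2 = (256.992094, 133.883252) px
  c3 = (139.388035, 106.371109) px
Planar DLT: solve 8×8 A·h = b for H (H[2,2]=1):
  H  [+560.54531 -23.77167 +192.89991]
  H  [+140.74912 +899.71392 +215.33781]
  H  [+0.13036 +0.16589 +1.00000]
B = K⁻¹H; ‖b₁‖=1.031339, ‖b₂‖=1.031339; λ = 2/(‖b₁‖+‖b₂‖) = 0.969613, sign → tz>0 ⇒ λ=+0.969613
r₁ = λ·B[:,0] = (+0.98411,+0.12470,+0.12640); r₂ = λ·B[:,1] = (-0.14437,+0.97636,+0.16084)
r₃ = r₁×r₂ = (-0.10336,-0.17654,+0.97885); SVD([r₁ r₂ r₃]) → R = UVᵀ:
  R  [+0.98411 -0.14437 -0.10336]
  R  [+0.12470 +0.97636 -0.17654]
  R  [+0.12640 +0.16084 +0.97885]
t = (-0.23326, -0.02424, +0.96961) m
tr R = 2.939326; θ = arccos((tr R − 1)/2) = 0.246947 rad = 14.149°
axis k = ((R−Rᵀ)₃₂, (R−Rᵀ)₁₃, (R−Rᵀ)₂₁) / (2 sinθ) = (+0.690097, -0.469956, +0.550370)
rvec = θ·k = (+0.170418, -0.116054, +0.135912)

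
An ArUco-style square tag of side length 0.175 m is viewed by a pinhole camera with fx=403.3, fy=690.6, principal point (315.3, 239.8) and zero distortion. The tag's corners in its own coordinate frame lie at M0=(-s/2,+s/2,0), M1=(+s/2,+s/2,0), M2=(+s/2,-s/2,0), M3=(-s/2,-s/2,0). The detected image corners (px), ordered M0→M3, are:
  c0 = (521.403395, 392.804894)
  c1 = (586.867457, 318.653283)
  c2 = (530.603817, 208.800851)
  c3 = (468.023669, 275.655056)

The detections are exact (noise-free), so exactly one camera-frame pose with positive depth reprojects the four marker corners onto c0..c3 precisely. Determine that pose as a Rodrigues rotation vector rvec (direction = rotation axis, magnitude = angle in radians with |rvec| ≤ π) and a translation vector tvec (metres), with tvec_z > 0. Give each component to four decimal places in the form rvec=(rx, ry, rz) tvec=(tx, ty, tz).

Intrinsics K: fx=403.3, fy=690.6, cx=315.3, cy=239.8
Marker side s = 0.175 m; corners in marker frame (Z=0):
  M0 = (-0.0875, +0.0875, 0)
  M1 = (+0.0875, +0.0875, 0)
  M2 = (+0.0875, -0.0875, 0)
  M3 = (-0.0875, -0.0875, 0)
Detected image corners:
  c0 = (521.403395, 392.804894) px
  c1 = (586.867457, 318.653283) px
  c2 = (530.603817, 208.800851) px
  c3 = (468.023669, 275.655056) px
Planar DLT: solve 8×8 A·h = b for H (H[2,2]=1):
  H  [+436.91858 +116.68961 +526.20843]
  H  [-361.69459 +536.69458 +296.70657]
  H  [+0.13545 -0.37339 +1.00000]
B = K⁻¹H; ‖b₁‖=1.139982, ‖b₂‖=1.139982; λ = 2/(‖b₁‖+‖b₂‖) = 0.877207, sign → tz>0 ⇒ λ=+0.877207
r₁ = λ·B[:,0] = (+0.85743,-0.50069,+0.11882); r₂ = λ·B[:,1] = (+0.50988,+0.79545,-0.32754)
r₃ = r₁×r₂ = (+0.06948,+0.34143,+0.93734); SVD([r₁ r₂ r₃]) → R = UVᵀ:
  R  [+0.85743 +0.50988 +0.06948]
  R  [-0.50069 +0.79545 +0.34143]
  R  [+0.11882 -0.32754 +0.93734]
t = (+0.45874, +0.07228, +0.87721) m
tr R = 2.590218; θ = arccos((tr R − 1)/2) = 0.651609 rad = 37.334°
axis k = ((R−Rᵀ)₃₂, (R−Rᵀ)₁₃, (R−Rᵀ)₂₁) / (2 sinθ) = (-0.551533, -0.040680, -0.833160)
rvec = θ·k = (-0.359384, -0.026507, -0.542895)

rvec=(-0.3594, -0.0265, -0.5429) tvec=(0.4587, 0.0723, 0.8772)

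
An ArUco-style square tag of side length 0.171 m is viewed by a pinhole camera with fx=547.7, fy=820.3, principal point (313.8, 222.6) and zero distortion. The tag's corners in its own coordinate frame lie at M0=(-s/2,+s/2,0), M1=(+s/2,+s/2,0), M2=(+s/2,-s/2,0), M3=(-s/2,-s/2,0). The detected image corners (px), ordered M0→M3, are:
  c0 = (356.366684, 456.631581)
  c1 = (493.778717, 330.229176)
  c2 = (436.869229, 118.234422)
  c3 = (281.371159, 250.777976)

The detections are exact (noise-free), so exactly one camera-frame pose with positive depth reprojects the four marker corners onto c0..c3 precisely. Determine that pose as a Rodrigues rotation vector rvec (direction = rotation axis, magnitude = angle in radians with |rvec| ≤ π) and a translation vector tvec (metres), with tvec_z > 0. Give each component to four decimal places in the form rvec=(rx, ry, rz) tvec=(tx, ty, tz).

rvec=(0.3103, -0.2034, -0.4910) tvec=(0.0807, 0.0468, 0.5431)

Intrinsics K: fx=547.7, fy=820.3, cx=313.8, cy=222.6
Marker side s = 0.171 m; corners in marker frame (Z=0):
  M0 = (-0.0855, +0.0855, 0)
  M1 = (+0.0855, +0.0855, 0)
  M2 = (+0.0855, -0.0855, 0)
  M3 = (-0.0855, -0.0855, 0)
Detected image corners:
  c0 = (356.366684, 456.631581) px
  c1 = (493.778717, 330.229176) px
  c2 = (436.869229, 118.234422) px
  c3 = (281.371159, 250.777976) px
Planar DLT: solve 8×8 A·h = b for H (H[2,2]=1):
  H  [+938.13432 +629.82345 +395.20824]
  H  [-693.91820 +1402.75202 +293.35882]
  H  [+0.21550 +0.62513 +1.00000]
B = K⁻¹H; ‖b₁‖=1.841349, ‖b₂‖=1.841349; λ = 2/(‖b₁‖+‖b₂‖) = 0.543080, sign → tz>0 ⇒ λ=+0.543080
r₁ = λ·B[:,0] = (+0.86317,-0.49117,+0.11704); r₂ = λ·B[:,1] = (+0.43000,+0.83657,+0.33949)
r₃ = r₁×r₂ = (-0.26466,-0.24271,+0.93330); SVD([r₁ r₂ r₃]) → R = UVᵀ:
  R  [+0.86317 +0.43000 -0.26466]
  R  [-0.49117 +0.83657 -0.24271]
  R  [+0.11704 +0.33949 +0.93330]
t = (+0.08072, +0.04685, +0.54308) m
tr R = 2.633031; θ = arccos((tr R − 1)/2) = 0.615447 rad = 35.263°
axis k = ((R−Rᵀ)₃₂, (R−Rᵀ)₁₃, (R−Rᵀ)₂₁) / (2 sinθ) = (+0.504232, -0.330572, -0.797792)
rvec = θ·k = (+0.310328, -0.203450, -0.490999)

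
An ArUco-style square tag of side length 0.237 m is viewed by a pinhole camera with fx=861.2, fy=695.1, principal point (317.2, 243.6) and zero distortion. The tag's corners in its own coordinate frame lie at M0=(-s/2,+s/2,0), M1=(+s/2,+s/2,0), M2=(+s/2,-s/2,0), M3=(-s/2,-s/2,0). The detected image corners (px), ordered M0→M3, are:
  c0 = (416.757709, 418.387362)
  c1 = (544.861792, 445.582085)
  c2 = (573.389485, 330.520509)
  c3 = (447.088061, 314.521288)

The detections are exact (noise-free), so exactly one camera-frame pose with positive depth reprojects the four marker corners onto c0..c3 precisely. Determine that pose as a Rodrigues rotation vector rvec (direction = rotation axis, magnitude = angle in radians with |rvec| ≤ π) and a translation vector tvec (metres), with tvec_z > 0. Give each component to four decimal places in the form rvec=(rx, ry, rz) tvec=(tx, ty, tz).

Intrinsics K: fx=861.2, fy=695.1, cx=317.2, cy=243.6
Marker side s = 0.237 m; corners in marker frame (Z=0):
  M0 = (-0.1185, +0.1185, 0)
  M1 = (+0.1185, +0.1185, 0)
  M2 = (+0.1185, -0.1185, 0)
  M3 = (-0.1185, -0.1185, 0)
Detected image corners:
  c0 = (416.757709, 418.387362) px
  c1 = (544.861792, 445.582085) px
  c2 = (573.389485, 330.520509) px
  c3 = (447.088061, 314.521288) px
Planar DLT: solve 8×8 A·h = b for H (H[2,2]=1):
  H  [+337.73699 -200.00409 +492.76503]
  H  [-60.73868 +403.15518 +375.74899]
  H  [-0.40142 -0.15267 +1.00000]
B = K⁻¹H; ‖b₁‖=0.674986, ‖b₂‖=0.674986; λ = 2/(‖b₁‖+‖b₂‖) = 1.481512, sign → tz>0 ⇒ λ=+1.481512
r₁ = λ·B[:,0] = (+0.80005,+0.07896,-0.59471); r₂ = λ·B[:,1] = (-0.26076,+0.93854,-0.22618)
r₃ = r₁×r₂ = (+0.54030,+0.33603,+0.77147); SVD([r₁ r₂ r₃]) → R = UVᵀ:
  R  [+0.80005 -0.26076 +0.54030]
  R  [+0.07896 +0.93854 +0.33603]
  R  [-0.59471 -0.22618 +0.77147]
t = (+0.30202, +0.28166, +1.48151) m
tr R = 2.510053; θ = arccos((tr R − 1)/2) = 0.715102 rad = 40.972°
axis k = ((R−Rᵀ)₃₂, (R−Rᵀ)₁₃, (R−Rᵀ)₂₁) / (2 sinθ) = (-0.428712, +0.865504, +0.259054)
rvec = θ·k = (-0.306572, +0.618923, +0.185250)

rvec=(-0.3066, 0.6189, 0.1853) tvec=(0.3020, 0.2817, 1.4815)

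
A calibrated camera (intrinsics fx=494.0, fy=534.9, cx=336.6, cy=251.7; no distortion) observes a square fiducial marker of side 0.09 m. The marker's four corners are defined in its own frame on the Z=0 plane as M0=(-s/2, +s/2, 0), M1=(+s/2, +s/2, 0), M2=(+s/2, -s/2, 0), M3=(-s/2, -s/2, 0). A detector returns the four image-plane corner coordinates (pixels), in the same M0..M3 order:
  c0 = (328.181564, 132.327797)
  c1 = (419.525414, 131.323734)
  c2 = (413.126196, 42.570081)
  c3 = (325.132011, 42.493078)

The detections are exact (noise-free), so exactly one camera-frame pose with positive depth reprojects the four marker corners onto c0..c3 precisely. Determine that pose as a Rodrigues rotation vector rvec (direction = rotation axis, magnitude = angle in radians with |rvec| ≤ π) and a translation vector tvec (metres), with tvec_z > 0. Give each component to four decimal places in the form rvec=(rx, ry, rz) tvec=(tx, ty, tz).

Intrinsics K: fx=494.0, fy=534.9, cx=336.6, cy=251.7
Marker side s = 0.09 m; corners in marker frame (Z=0):
  M0 = (-0.0450, +0.0450, 0)
  M1 = (+0.0450, +0.0450, 0)
  M2 = (+0.0450, -0.0450, 0)
  M3 = (-0.0450, -0.0450, 0)
Detected image corners:
  c0 = (328.181564, 132.327797) px
  c1 = (419.525414, 131.323734) px
  c2 = (413.126196, 42.570081) px
  c3 = (325.132011, 42.493078) px
Planar DLT: solve 8×8 A·h = b for H (H[2,2]=1):
  H  [+1045.12810 -104.17921 +371.71342]
  H  [+6.50000 +955.32920 +86.32937]
  H  [+0.13233 -0.42204 +1.00000]
B = K⁻¹H; ‖b₁‖=2.030415, ‖b₂‖=2.030415; λ = 2/(‖b₁‖+‖b₂‖) = 0.492510, sign → tz>0 ⇒ λ=+0.492510
r₁ = λ·B[:,0] = (+0.99757,-0.02468,+0.06517); r₂ = λ·B[:,1] = (+0.03776,+0.97743,-0.20786)
r₃ = r₁×r₂ = (-0.05857,+0.20981,+0.97599); SVD([r₁ r₂ r₃]) → R = UVᵀ:
  R  [+0.99757 +0.03776 -0.05857]
  R  [-0.02468 +0.97743 +0.20981]
  R  [+0.06517 -0.20786 +0.97599]
t = (+0.03501, -0.15227, +0.49251) m
tr R = 2.950984; θ = arccos((tr R − 1)/2) = 0.221850 rad = 12.711°
axis k = ((R−Rᵀ)₃₂, (R−Rᵀ)₁₃, (R−Rᵀ)₂₁) / (2 sinθ) = (-0.949101, -0.281195, -0.141903)
rvec = θ·k = (-0.210559, -0.062383, -0.031481)

rvec=(-0.2106, -0.0624, -0.0315) tvec=(0.0350, -0.1523, 0.4925)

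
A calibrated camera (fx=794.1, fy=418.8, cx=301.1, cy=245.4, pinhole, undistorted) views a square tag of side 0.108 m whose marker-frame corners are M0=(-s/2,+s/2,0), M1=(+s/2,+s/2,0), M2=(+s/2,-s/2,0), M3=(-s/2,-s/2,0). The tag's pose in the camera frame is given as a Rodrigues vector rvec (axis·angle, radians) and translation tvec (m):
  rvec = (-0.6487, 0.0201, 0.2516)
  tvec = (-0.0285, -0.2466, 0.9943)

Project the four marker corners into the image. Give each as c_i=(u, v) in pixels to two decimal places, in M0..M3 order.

c0=(224.18, 151.31) c1=(310.22, 160.94) c2=(329.64, 132.26) c3=(248.76, 123.53)

Intrinsics K: fx=794.1, fy=418.8, cx=301.1, cy=245.4
Marker side s = 0.108 m; corners in marker frame (Z=0):
  M0 = (-0.0540, +0.0540, 0)
  M1 = (+0.0540, +0.0540, 0)
  M2 = (+0.0540, -0.0540, 0)
  M3 = (-0.0540, -0.0540, 0)
rvec = (-0.6487, 0.0201, 0.2516), |rvec| = θ = 0.69607 rad = 39.882°
Rodrigues: sinθ=0.64121, 1−cosθ=0.23263; R = I + sinθ·[k]× + (1−cosθ)·[k]×²:
    [+0.96941 -0.23803 -0.05985]
    [+0.22551 +0.76756 +0.60000]
    [-0.09688 -0.59514 +0.79776]
t = (-0.0285, -0.2466, 0.9943) m
M0: Pc = R·M0+t = (-0.09370, -0.21733, +0.96739); u = 794.1·(-0.09370)/0.96739 + 301.1 = 224.1834, v = 418.8·(-0.21733)/0.96739 + 245.4 = 151.3148
M1: Pc = R·M1+t = (+0.01099, -0.19297, +0.95693); u = 794.1·(+0.01099)/0.95693 + 301.1 = 310.2238, v = 418.8·(-0.19297)/0.95693 + 245.4 = 160.9450
M2: Pc = R·M2+t = (+0.03670, -0.27587, +1.02121); u = 794.1·(+0.03670)/1.02121 + 301.1 = 329.6397, v = 418.8·(-0.27587)/1.02121 + 245.4 = 132.2645
M3: Pc = R·M3+t = (-0.06799, -0.30023, +1.03167); u = 794.1·(-0.06799)/1.03167 + 301.1 = 248.7629, v = 418.8·(-0.30023)/1.03167 + 245.4 = 123.5252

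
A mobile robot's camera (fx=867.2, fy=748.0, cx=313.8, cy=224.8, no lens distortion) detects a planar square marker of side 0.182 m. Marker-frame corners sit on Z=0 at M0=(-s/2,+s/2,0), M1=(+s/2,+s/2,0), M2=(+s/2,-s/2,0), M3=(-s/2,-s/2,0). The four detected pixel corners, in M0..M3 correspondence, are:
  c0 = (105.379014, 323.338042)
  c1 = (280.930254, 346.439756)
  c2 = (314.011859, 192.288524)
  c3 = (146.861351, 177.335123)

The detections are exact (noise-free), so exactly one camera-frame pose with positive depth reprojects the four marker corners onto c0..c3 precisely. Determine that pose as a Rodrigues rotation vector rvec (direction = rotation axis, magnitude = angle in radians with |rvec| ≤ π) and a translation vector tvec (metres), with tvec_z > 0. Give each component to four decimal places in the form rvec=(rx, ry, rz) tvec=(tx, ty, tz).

rvec=(-0.3053, 0.2068, 0.1451) tvec=(-0.1036, 0.0379, 0.8685)

Intrinsics K: fx=867.2, fy=748.0, cx=313.8, cy=224.8
Marker side s = 0.182 m; corners in marker frame (Z=0):
  M0 = (-0.0910, +0.0910, 0)
  M1 = (+0.0910, +0.0910, 0)
  M2 = (+0.0910, -0.0910, 0)
  M3 = (-0.0910, -0.0910, 0)
Detected image corners:
  c0 = (105.379014, 323.338042) px
  c1 = (280.930254, 346.439756) px
  c2 = (314.011859, 192.288524) px
  c3 = (146.861351, 177.335123) px
Planar DLT: solve 8×8 A·h = b for H (H[2,2]=1):
  H  [+886.35770 -274.28512 +210.34317]
  H  [+37.08325 +739.54373 +257.40642]
  H  [-0.25708 -0.32531 +1.00000]
B = K⁻¹H; ‖b₁‖=1.151372, ‖b₂‖=1.151372; λ = 2/(‖b₁‖+‖b₂‖) = 0.868529, sign → tz>0 ⇒ λ=+0.868529
r₁ = λ·B[:,0] = (+0.96851,+0.11016,-0.22328); r₂ = λ·B[:,1] = (-0.17247,+0.94362,-0.28254)
r₃ = r₁×r₂ = (+0.17956,+0.31215,+0.93291); SVD([r₁ r₂ r₃]) → R = UVᵀ:
  R  [+0.96851 -0.17247 +0.17956]
  R  [+0.11016 +0.94362 +0.31215]
  R  [-0.22328 -0.28254 +0.93291]
t = (-0.10362, +0.03786, +0.86853) m
tr R = 2.845042; θ = arccos((tr R − 1)/2) = 0.396234 rad = 22.703°
axis k = ((R−Rᵀ)₃₂, (R−Rᵀ)₁₃, (R−Rᵀ)₂₁) / (2 sinθ) = (-0.770434, +0.521888, +0.366149)
rvec = θ·k = (-0.305272, +0.206790, +0.145081)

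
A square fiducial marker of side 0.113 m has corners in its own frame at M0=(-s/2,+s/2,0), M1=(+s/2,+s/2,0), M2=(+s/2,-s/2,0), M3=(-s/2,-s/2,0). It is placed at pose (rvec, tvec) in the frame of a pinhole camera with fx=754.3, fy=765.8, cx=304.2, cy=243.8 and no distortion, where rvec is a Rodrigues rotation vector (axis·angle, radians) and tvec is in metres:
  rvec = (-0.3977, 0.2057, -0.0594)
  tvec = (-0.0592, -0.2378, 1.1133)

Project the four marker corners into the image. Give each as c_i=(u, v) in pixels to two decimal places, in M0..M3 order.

Intrinsics K: fx=754.3, fy=765.8, cx=304.2, cy=243.8
Marker side s = 0.113 m; corners in marker frame (Z=0):
  M0 = (-0.0565, +0.0565, 0)
  M1 = (+0.0565, +0.0565, 0)
  M2 = (+0.0565, -0.0565, 0)
  M3 = (-0.0565, -0.0565, 0)
rvec = (-0.3977, 0.2057, -0.0594), |rvec| = θ = 0.45167 rad = 25.879°
Rodrigues: sinθ=0.43647, 1−cosθ=0.10028; R = I + sinθ·[k]× + (1−cosθ)·[k]×²:
    [+0.97747 +0.01719 +0.21039]
    [-0.09761 +0.92052 +0.37831]
    [-0.18716 -0.39032 +0.90145]
t = (-0.0592, -0.2378, 1.1133) m
M0: Pc = R·M0+t = (-0.11346, -0.18028, +1.10182); u = 754.3·(-0.11346)/1.10182 + 304.2 = 226.5289, v = 765.8·(-0.18028)/1.10182 + 243.8 = 118.5029
M1: Pc = R·M1+t = (-0.00300, -0.19131, +1.08067); u = 754.3·(-0.00300)/1.08067 + 304.2 = 302.1046, v = 765.8·(-0.19131)/1.08067 + 243.8 = 108.2343
M2: Pc = R·M2+t = (-0.00494, -0.29532, +1.12478); u = 754.3·(-0.00494)/1.12478 + 304.2 = 300.8843, v = 765.8·(-0.29532)/1.12478 + 243.8 = 42.7297
M3: Pc = R·M3+t = (-0.11540, -0.28429, +1.14593); u = 754.3·(-0.11540)/1.14593 + 304.2 = 228.2400, v = 765.8·(-0.28429)/1.14593 + 243.8 = 53.8121

c0=(226.53, 118.50) c1=(302.10, 108.23) c2=(300.88, 42.73) c3=(228.24, 53.81)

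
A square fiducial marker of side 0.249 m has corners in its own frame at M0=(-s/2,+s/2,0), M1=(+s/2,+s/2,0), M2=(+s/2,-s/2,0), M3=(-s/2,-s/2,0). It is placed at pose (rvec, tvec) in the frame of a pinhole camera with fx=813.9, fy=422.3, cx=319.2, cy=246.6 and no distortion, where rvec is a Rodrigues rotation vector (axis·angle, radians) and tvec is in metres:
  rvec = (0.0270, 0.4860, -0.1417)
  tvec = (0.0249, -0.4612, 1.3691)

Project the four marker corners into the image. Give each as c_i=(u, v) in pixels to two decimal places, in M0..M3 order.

c0=(281.37, 151.30) c1=(413.32, 132.46) c2=(391.22, 53.29) c3=(261.26, 78.56)

Intrinsics K: fx=813.9, fy=422.3, cx=319.2, cy=246.6
Marker side s = 0.249 m; corners in marker frame (Z=0):
  M0 = (-0.1245, +0.1245, 0)
  M1 = (+0.1245, +0.1245, 0)
  M2 = (+0.1245, -0.1245, 0)
  M3 = (-0.1245, -0.1245, 0)
rvec = (0.0270, 0.4860, -0.1417), |rvec| = θ = 0.50696 rad = 29.046°
Rodrigues: sinθ=0.48552, 1−cosθ=0.12577; R = I + sinθ·[k]× + (1−cosθ)·[k]×²:
    [+0.87458 +0.14213 +0.46358]
    [-0.12929 +0.98982 -0.05956]
    [-0.46732 -0.00784 +0.88405]
t = (0.0249, -0.4612, 1.3691) m
M0: Pc = R·M0+t = (-0.06629, -0.32187, +1.42630); u = 813.9·(-0.06629)/1.42630 + 319.2 = 281.3723, v = 422.3·(-0.32187)/1.42630 + 246.6 = 151.3003
M1: Pc = R·M1+t = (+0.15148, -0.35406, +1.30994); u = 813.9·(+0.15148)/1.30994 + 319.2 = 413.3188, v = 422.3·(-0.35406)/1.30994 + 246.6 = 132.4566
M2: Pc = R·M2+t = (+0.11609, -0.60053, +1.31190); u = 813.9·(+0.11609)/1.31190 + 319.2 = 391.2226, v = 422.3·(-0.60053)/1.31190 + 246.6 = 53.2895
M3: Pc = R·M3+t = (-0.10168, -0.56834, +1.42826); u = 813.9·(-0.10168)/1.42826 + 319.2 = 261.2567, v = 422.3·(-0.56834)/1.42826 + 246.6 = 78.5573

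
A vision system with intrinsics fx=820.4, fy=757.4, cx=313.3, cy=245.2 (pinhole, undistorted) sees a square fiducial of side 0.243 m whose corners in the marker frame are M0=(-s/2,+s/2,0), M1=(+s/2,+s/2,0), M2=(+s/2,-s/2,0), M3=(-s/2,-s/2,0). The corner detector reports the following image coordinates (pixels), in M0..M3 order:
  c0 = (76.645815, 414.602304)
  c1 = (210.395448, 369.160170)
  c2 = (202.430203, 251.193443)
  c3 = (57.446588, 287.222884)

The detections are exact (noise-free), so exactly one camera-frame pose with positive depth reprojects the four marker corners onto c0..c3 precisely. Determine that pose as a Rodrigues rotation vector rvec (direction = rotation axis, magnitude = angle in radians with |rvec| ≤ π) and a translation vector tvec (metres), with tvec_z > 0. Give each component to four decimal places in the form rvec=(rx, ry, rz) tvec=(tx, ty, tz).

rvec=(0.3805, -0.6250, -0.1305) tvec=(-0.2785, 0.1510, 1.3218)

Intrinsics K: fx=820.4, fy=757.4, cx=313.3, cy=245.2
Marker side s = 0.243 m; corners in marker frame (Z=0):
  M0 = (-0.1215, +0.1215, 0)
  M1 = (+0.1215, +0.1215, 0)
  M2 = (+0.1215, -0.1215, 0)
  M3 = (-0.1215, -0.1215, 0)
Detected image corners:
  c0 = (76.645815, 414.602304) px
  c1 = (210.395448, 369.160170) px
  c2 = (202.430203, 251.193443) px
  c3 = (57.446588, 287.222884) px
Planar DLT: solve 8×8 A·h = b for H (H[2,2]=1):
  H  [+629.11593 +94.59341 +140.46301]
  H  [-31.95269 +600.21395 +331.69618]
  H  [+0.41256 +0.29151 +1.00000]
B = K⁻¹H; ‖b₁‖=0.756524, ‖b₂‖=0.756524; λ = 2/(‖b₁‖+‖b₂‖) = 1.321836, sign → tz>0 ⇒ λ=+1.321836
r₁ = λ·B[:,0] = (+0.80538,-0.23231,+0.54534); r₂ = λ·B[:,1] = (+0.00526,+0.92276,+0.38533)
r₃ = r₁×r₂ = (-0.59274,-0.30747,+0.74440); SVD([r₁ r₂ r₃]) → R = UVᵀ:
  R  [+0.80538 +0.00526 -0.59274]
  R  [-0.23231 +0.92276 -0.30747]
  R  [+0.54534 +0.38533 +0.74440]
t = (-0.27848, +0.15096, +1.32184) m
tr R = 2.472540; θ = arccos((tr R − 1)/2) = 0.743255 rad = 42.585°
axis k = ((R−Rᵀ)₃₂, (R−Rᵀ)₁₃, (R−Rᵀ)₂₁) / (2 sinθ) = (+0.511904, -0.840917, -0.175539)
rvec = θ·k = (+0.380475, -0.625015, -0.130470)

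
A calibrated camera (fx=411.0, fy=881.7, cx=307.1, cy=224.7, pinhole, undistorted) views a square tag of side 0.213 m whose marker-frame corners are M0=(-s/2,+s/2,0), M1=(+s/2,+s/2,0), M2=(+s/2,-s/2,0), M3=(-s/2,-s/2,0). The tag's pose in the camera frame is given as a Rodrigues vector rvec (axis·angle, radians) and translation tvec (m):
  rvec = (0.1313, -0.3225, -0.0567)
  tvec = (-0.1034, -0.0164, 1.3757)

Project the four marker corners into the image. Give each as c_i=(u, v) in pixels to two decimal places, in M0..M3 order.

c0=(246.36, 287.83) c1=(307.43, 274.79) c2=(305.26, 142.51) c3=(242.74, 149.22)

Intrinsics K: fx=411.0, fy=881.7, cx=307.1, cy=224.7
Marker side s = 0.213 m; corners in marker frame (Z=0):
  M0 = (-0.1065, +0.1065, 0)
  M1 = (+0.1065, +0.1065, 0)
  M2 = (+0.1065, -0.1065, 0)
  M3 = (-0.1065, -0.1065, 0)
rvec = (0.1313, -0.3225, -0.0567), |rvec| = θ = 0.35279 rad = 20.213°
Rodrigues: sinθ=0.34552, 1−cosθ=0.06159; R = I + sinθ·[k]× + (1−cosθ)·[k]×²:
    [+0.94694 +0.03458 -0.31954]
    [-0.07648 +0.98988 -0.11954]
    [+0.31217 +0.13764 +0.94000]
t = (-0.1034, -0.0164, 1.3757) m
M0: Pc = R·M0+t = (-0.20057, +0.09717, +1.35711); u = 411.0·(-0.20057)/1.35711 + 307.1 = 246.3586, v = 881.7·(+0.09717)/1.35711 + 224.7 = 287.8287
M1: Pc = R·M1+t = (+0.00113, +0.08088, +1.42360); u = 411.0·(+0.00113)/1.42360 + 307.1 = 307.4268, v = 881.7·(+0.08088)/1.42360 + 224.7 = 274.7903
M2: Pc = R·M2+t = (-0.00623, -0.12997, +1.39429); u = 411.0·(-0.00623)/1.39429 + 307.1 = 305.2626, v = 881.7·(-0.12997)/1.39429 + 224.7 = 142.5128
M3: Pc = R·M3+t = (-0.20793, -0.11368, +1.32780); u = 411.0·(-0.20793)/1.32780 + 307.1 = 242.7376, v = 881.7·(-0.11368)/1.32780 + 224.7 = 149.2151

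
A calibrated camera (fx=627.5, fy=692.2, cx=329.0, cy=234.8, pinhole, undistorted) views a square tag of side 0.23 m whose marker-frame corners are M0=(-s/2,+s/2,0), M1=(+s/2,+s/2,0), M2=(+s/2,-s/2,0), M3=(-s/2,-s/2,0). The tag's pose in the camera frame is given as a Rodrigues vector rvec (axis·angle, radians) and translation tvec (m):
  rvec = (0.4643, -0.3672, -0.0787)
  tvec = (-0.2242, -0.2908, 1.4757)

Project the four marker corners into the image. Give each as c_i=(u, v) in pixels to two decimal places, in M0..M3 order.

Intrinsics K: fx=627.5, fy=692.2, cx=329.0, cy=234.8
Marker side s = 0.23 m; corners in marker frame (Z=0):
  M0 = (-0.1150, +0.1150, 0)
  M1 = (+0.1150, +0.1150, 0)
  M2 = (+0.1150, -0.1150, 0)
  M3 = (-0.1150, -0.1150, 0)
rvec = (0.4643, -0.3672, -0.0787), |rvec| = θ = 0.59716 rad = 34.215°
Rodrigues: sinθ=0.56230, 1−cosθ=0.17307; R = I + sinθ·[k]× + (1−cosθ)·[k]×²:
    [+0.93156 -0.00864 -0.36350]
    [-0.15685 +0.89237 -0.42317]
    [+0.32803 +0.45122 +0.82994]
t = (-0.2242, -0.2908, 1.4757) m
M0: Pc = R·M0+t = (-0.33232, -0.17014, +1.48987); u = 627.5·(-0.33232)/1.48987 + 329.0 = 189.0330, v = 692.2·(-0.17014)/1.48987 + 234.8 = 155.7522
M1: Pc = R·M1+t = (-0.11806, -0.20621, +1.56531); u = 627.5·(-0.11806)/1.56531 + 329.0 = 281.6706, v = 692.2·(-0.20621)/1.56531 + 234.8 = 143.6094
M2: Pc = R·M2+t = (-0.11608, -0.41146, +1.46153); u = 627.5·(-0.11608)/1.46153 + 329.0 = 279.1627, v = 692.2·(-0.41146)/1.46153 + 234.8 = 39.9274
M3: Pc = R·M3+t = (-0.33034, -0.37539, +1.38609); u = 627.5·(-0.33034)/1.38609 + 329.0 = 179.4526, v = 692.2·(-0.37539)/1.38609 + 234.8 = 47.3357

c0=(189.03, 155.75) c1=(281.67, 143.61) c2=(279.16, 39.93) c3=(179.45, 47.34)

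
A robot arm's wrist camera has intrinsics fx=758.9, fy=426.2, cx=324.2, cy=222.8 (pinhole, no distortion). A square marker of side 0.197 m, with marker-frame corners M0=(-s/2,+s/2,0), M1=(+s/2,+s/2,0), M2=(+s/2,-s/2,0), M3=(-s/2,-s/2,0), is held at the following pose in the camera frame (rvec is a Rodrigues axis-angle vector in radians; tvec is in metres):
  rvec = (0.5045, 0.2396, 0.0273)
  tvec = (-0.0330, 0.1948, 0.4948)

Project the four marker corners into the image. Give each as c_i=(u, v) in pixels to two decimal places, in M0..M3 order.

Intrinsics K: fx=758.9, fy=426.2, cx=324.2, cy=222.8
Marker side s = 0.197 m; corners in marker frame (Z=0):
  M0 = (-0.0985, +0.0985, 0)
  M1 = (+0.0985, +0.0985, 0)
  M2 = (+0.0985, -0.0985, 0)
  M3 = (-0.0985, -0.0985, 0)
rvec = (0.5045, 0.2396, 0.0273), |rvec| = θ = 0.55917 rad = 32.038°
Rodrigues: sinθ=0.53048, 1−cosθ=0.15231; R = I + sinθ·[k]× + (1−cosθ)·[k]×²:
    [+0.97167 +0.03298 +0.23402]
    [+0.08478 +0.87566 -0.47543]
    [-0.22060 +0.48180 +0.84806]
t = (-0.0330, 0.1948, 0.4948) m
M0: Pc = R·M0+t = (-0.12546, +0.27270, +0.56399); u = 758.9·(-0.12546)/0.56399 + 324.2 = 155.3796, v = 426.2·(+0.27270)/0.56399 + 222.8 = 428.8783
M1: Pc = R·M1+t = (+0.06596, +0.28940, +0.52053); u = 758.9·(+0.06596)/0.52053 + 324.2 = 420.3635, v = 426.2·(+0.28940)/0.52053 + 222.8 = 459.7584
M2: Pc = R·M2+t = (+0.05946, +0.11690, +0.42561); u = 758.9·(+0.05946)/0.42561 + 324.2 = 430.2236, v = 426.2·(+0.11690)/0.42561 + 222.8 = 339.8596
M3: Pc = R·M3+t = (-0.13196, +0.10020, +0.46907); u = 758.9·(-0.13196)/0.46907 + 324.2 = 110.7074, v = 426.2·(+0.10020)/0.46907 + 222.8 = 313.8392

c0=(155.38, 428.88) c1=(420.36, 459.76) c2=(430.22, 339.86) c3=(110.71, 313.84)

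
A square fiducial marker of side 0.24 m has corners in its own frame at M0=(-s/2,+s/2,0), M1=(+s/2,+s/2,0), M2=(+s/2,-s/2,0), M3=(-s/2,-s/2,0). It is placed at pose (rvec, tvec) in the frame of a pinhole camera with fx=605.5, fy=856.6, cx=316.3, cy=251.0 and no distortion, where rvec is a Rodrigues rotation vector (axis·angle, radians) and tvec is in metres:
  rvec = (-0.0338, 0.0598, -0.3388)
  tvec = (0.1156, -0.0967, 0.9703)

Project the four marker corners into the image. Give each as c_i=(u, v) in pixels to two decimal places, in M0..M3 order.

Intrinsics K: fx=605.5, fy=856.6, cx=316.3, cy=251.0
Marker side s = 0.24 m; corners in marker frame (Z=0):
  M0 = (-0.1200, +0.1200, 0)
  M1 = (+0.1200, +0.1200, 0)
  M2 = (+0.1200, -0.1200, 0)
  M3 = (-0.1200, -0.1200, 0)
rvec = (-0.0338, 0.0598, -0.3388), |rvec| = θ = 0.34569 rad = 19.807°
Rodrigues: sinθ=0.33885, 1−cosθ=0.05916; R = I + sinθ·[k]× + (1−cosθ)·[k]×²:
    [+0.94141 +0.33109 +0.06428]
    [-0.33309 +0.94261 +0.02310]
    [-0.05295 -0.04316 +0.99766]
t = (0.1156, -0.0967, 0.9703) m
M0: Pc = R·M0+t = (+0.04236, +0.05638, +0.97147); u = 605.5·(+0.04236)/0.97147 + 316.3 = 342.7035, v = 856.6·(+0.05638)/0.97147 + 251.0 = 300.7171
M1: Pc = R·M1+t = (+0.26830, -0.02356, +0.95877); u = 605.5·(+0.26830)/0.95877 + 316.3 = 485.7421, v = 856.6·(-0.02356)/0.95877 + 251.0 = 229.9525
M2: Pc = R·M2+t = (+0.18884, -0.24978, +0.96913); u = 605.5·(+0.18884)/0.96913 + 316.3 = 434.2839, v = 856.6·(-0.24978)/0.96913 + 251.0 = 30.2181
M3: Pc = R·M3+t = (-0.03710, -0.16984, +0.98183); u = 605.5·(-0.03710)/0.98183 + 316.3 = 293.4204, v = 856.6·(-0.16984)/0.98183 + 251.0 = 102.8212

c0=(342.70, 300.72) c1=(485.74, 229.95) c2=(434.28, 30.22) c3=(293.42, 102.82)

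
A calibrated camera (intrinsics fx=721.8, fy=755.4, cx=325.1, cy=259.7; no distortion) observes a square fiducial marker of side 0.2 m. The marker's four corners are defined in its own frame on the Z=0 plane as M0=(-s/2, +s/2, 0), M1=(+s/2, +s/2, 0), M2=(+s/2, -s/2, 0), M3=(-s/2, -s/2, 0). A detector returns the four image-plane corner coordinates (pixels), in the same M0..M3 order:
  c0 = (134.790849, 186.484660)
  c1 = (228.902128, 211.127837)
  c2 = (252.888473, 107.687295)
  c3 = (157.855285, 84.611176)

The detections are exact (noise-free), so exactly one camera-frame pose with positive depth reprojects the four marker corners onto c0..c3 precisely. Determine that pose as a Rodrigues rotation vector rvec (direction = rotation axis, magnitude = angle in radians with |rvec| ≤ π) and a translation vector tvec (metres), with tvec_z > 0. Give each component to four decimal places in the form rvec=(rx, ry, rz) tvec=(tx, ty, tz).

Intrinsics K: fx=721.8, fy=755.4, cx=325.1, cy=259.7
Marker side s = 0.2 m; corners in marker frame (Z=0):
  M0 = (-0.1000, +0.1000, 0)
  M1 = (+0.1000, +0.1000, 0)
  M2 = (+0.1000, -0.1000, 0)
  M3 = (-0.1000, -0.1000, 0)
Detected image corners:
  c0 = (134.790849, 186.484660) px
  c1 = (228.902128, 211.127837) px
  c2 = (252.888473, 107.687295) px
  c3 = (157.855285, 84.611176) px
Planar DLT: solve 8×8 A·h = b for H (H[2,2]=1):
  H  [+456.81173 -112.16193 +193.18427]
  H  [+107.08887 +517.40092 +147.52327]
  H  [-0.08286 +0.02813 +1.00000]
B = K⁻¹H; ‖b₁‖=0.696434, ‖b₂‖=0.696434; λ = 2/(‖b₁‖+‖b₂‖) = 1.435887, sign → tz>0 ⇒ λ=+1.435887
r₁ = λ·B[:,0] = (+0.96233,+0.24446,-0.11898); r₂ = λ·B[:,1] = (-0.24132,+0.96961,+0.04039)
r₃ = r₁×r₂ = (+0.12524,-0.01016,+0.99207); SVD([r₁ r₂ r₃]) → R = UVᵀ:
  R  [+0.96233 -0.24132 +0.12524]
  R  [+0.24446 +0.96961 -0.01016]
  R  [-0.11898 +0.04039 +0.99207]
t = (-0.26242, -0.21323, +1.43589) m
tr R = 2.924012; θ = arccos((tr R − 1)/2) = 0.276540 rad = 15.845°
axis k = ((R−Rᵀ)₃₂, (R−Rᵀ)₁₃, (R−Rᵀ)₂₁) / (2 sinθ) = (+0.092563, +0.447241, +0.889611)
rvec = θ·k = (+0.025597, +0.123680, +0.246013)

rvec=(0.0256, 0.1237, 0.2460) tvec=(-0.2624, -0.2132, 1.4359)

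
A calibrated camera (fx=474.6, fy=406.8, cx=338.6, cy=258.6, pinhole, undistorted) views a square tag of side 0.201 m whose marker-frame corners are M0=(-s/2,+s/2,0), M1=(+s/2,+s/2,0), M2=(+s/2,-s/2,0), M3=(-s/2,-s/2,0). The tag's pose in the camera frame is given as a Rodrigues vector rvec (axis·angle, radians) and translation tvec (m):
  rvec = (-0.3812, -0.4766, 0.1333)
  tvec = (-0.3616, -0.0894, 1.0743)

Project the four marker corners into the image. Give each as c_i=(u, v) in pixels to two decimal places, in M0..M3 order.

Intrinsics K: fx=474.6, fy=406.8, cx=338.6, cy=258.6
Marker side s = 0.201 m; corners in marker frame (Z=0):
  M0 = (-0.1005, +0.1005, 0)
  M1 = (+0.1005, +0.1005, 0)
  M2 = (+0.1005, -0.1005, 0)
  M3 = (-0.1005, -0.1005, 0)
rvec = (-0.3812, -0.4766, 0.1333), |rvec| = θ = 0.62468 rad = 35.792°
Rodrigues: sinθ=0.58484, 1−cosθ=0.18885; R = I + sinθ·[k]× + (1−cosθ)·[k]×²:
    [+0.88147 -0.03687 -0.47079]
    [+0.21272 +0.92108 +0.32614]
    [+0.42161 -0.38763 +0.81975]
t = (-0.3616, -0.0894, 1.0743) m
M0: Pc = R·M0+t = (-0.45389, -0.01821, +0.99297); u = 474.6·(-0.45389)/0.99297 + 338.6 = 121.6571, v = 406.8·(-0.01821)/0.99297 + 258.6 = 251.1396
M1: Pc = R·M1+t = (-0.27672, +0.02455, +1.07771); u = 474.6·(-0.27672)/1.07771 + 338.6 = 216.7400, v = 406.8·(+0.02455)/1.07771 + 258.6 = 267.8655
M2: Pc = R·M2+t = (-0.26931, -0.16059, +1.15563); u = 474.6·(-0.26931)/1.15563 + 338.6 = 227.9999, v = 406.8·(-0.16059)/1.15563 + 258.6 = 202.0699
M3: Pc = R·M3+t = (-0.44648, -0.20335, +1.07089); u = 474.6·(-0.44648)/1.07089 + 338.6 = 140.7259, v = 406.8·(-0.20335)/1.07089 + 258.6 = 181.3541

c0=(121.66, 251.14) c1=(216.74, 267.87) c2=(228.00, 202.07) c3=(140.73, 181.35)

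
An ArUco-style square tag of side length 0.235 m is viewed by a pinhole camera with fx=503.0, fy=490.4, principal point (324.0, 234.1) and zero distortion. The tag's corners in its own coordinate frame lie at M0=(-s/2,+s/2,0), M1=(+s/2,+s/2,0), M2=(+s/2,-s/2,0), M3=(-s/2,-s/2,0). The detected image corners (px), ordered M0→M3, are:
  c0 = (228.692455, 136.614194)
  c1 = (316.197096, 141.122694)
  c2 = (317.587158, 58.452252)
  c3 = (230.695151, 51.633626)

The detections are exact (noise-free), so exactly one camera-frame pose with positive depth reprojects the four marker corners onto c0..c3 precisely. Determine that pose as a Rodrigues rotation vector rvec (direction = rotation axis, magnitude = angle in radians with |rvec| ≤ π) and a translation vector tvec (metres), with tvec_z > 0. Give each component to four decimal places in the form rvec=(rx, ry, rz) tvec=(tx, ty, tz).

rvec=(-0.0361, -0.1631, 0.0187) tvec=(-0.1354, -0.3805, 1.3595)

Intrinsics K: fx=503.0, fy=490.4, cx=324.0, cy=234.1
Marker side s = 0.235 m; corners in marker frame (Z=0):
  M0 = (-0.1175, +0.1175, 0)
  M1 = (+0.1175, +0.1175, 0)
  M2 = (+0.1175, -0.1175, 0)
  M3 = (-0.1175, -0.1175, 0)
Detected image corners:
  c0 = (228.692455, 136.614194) px
  c1 = (316.197096, 141.122694) px
  c2 = (317.587158, 58.452252) px
  c3 = (230.695151, 51.633626) px
Planar DLT: solve 8×8 A·h = b for H (H[2,2]=1):
  H  [+403.61113 -14.73758 +273.90603]
  H  [+35.66698 +353.96152 +96.85951]
  H  [+0.11913 -0.02758 +1.00000]
B = K⁻¹H; ‖b₁‖=0.735554, ‖b₂‖=0.735554; λ = 2/(‖b₁‖+‖b₂‖) = 1.359519, sign → tz>0 ⇒ λ=+1.359519
r₁ = λ·B[:,0] = (+0.98656,+0.02156,+0.16197); r₂ = λ·B[:,1] = (-0.01568,+0.99917,-0.03749)
r₃ = r₁×r₂ = (-0.16264,+0.03445,+0.98608); SVD([r₁ r₂ r₃]) → R = UVᵀ:
  R  [+0.98656 -0.01568 -0.16264]
  R  [+0.02156 +0.99917 +0.03445]
  R  [+0.16197 -0.03749 +0.98608]
t = (-0.13540, -0.38047, +1.35952) m
tr R = 2.971818; θ = arccos((tr R − 1)/2) = 0.168072 rad = 9.630°
axis k = ((R−Rᵀ)₃₂, (R−Rᵀ)₁₃, (R−Rᵀ)₂₁) / (2 sinθ) = (-0.215042, -0.970240, +0.111319)
rvec = θ·k = (-0.036142, -0.163070, +0.018709)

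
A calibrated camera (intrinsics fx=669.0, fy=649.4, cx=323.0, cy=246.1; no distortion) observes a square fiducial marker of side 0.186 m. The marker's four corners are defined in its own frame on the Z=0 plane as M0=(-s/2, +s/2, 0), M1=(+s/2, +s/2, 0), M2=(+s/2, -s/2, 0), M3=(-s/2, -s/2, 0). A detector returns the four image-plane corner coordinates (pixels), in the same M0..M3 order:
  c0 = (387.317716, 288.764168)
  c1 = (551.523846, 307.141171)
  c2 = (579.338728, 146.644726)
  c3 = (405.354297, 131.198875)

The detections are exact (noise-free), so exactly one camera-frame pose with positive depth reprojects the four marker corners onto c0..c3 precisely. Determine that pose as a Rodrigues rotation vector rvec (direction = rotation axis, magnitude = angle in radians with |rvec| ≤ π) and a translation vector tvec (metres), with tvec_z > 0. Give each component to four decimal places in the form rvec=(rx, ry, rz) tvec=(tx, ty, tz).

Intrinsics K: fx=669.0, fy=649.4, cx=323.0, cy=246.1
Marker side s = 0.186 m; corners in marker frame (Z=0):
  M0 = (-0.0930, +0.0930, 0)
  M1 = (+0.0930, +0.0930, 0)
  M2 = (+0.0930, -0.0930, 0)
  M3 = (-0.0930, -0.0930, 0)
Detected image corners:
  c0 = (387.317716, 288.764168) px
  c1 = (551.523846, 307.141171) px
  c2 = (579.338728, 146.644726) px
  c3 = (405.354297, 131.198875) px
Planar DLT: solve 8×8 A·h = b for H (H[2,2]=1):
  H  [+845.74993 +18.07428 +479.54669]
  H  [+62.67938 +918.96288 +220.50325]
  H  [-0.13028 +0.29324 +1.00000]
B = K⁻¹H; ‖b₁‖=1.341435, ‖b₂‖=1.341435; λ = 2/(‖b₁‖+‖b₂‖) = 0.745471, sign → tz>0 ⇒ λ=+0.745471
r₁ = λ·B[:,0] = (+0.98931,+0.10876,-0.09712); r₂ = λ·B[:,1] = (-0.08540,+0.97207,+0.21860)
r₃ = r₁×r₂ = (+0.11818,-0.20797,+0.97097); SVD([r₁ r₂ r₃]) → R = UVᵀ:
  R  [+0.98931 -0.08540 +0.11818]
  R  [+0.10876 +0.97207 -0.20797]
  R  [-0.09712 +0.21860 +0.97097]
t = (+0.17444, -0.02938, +0.74547) m
tr R = 2.932354; θ = arccos((tr R − 1)/2) = 0.260828 rad = 14.944°
axis k = ((R−Rᵀ)₃₂, (R−Rᵀ)₁₃, (R−Rᵀ)₂₁) / (2 sinθ) = (+0.827065, +0.417433, +0.376449)
rvec = θ·k = (+0.215721, +0.108878, +0.098188)

rvec=(0.2157, 0.1089, 0.0982) tvec=(0.1744, -0.0294, 0.7455)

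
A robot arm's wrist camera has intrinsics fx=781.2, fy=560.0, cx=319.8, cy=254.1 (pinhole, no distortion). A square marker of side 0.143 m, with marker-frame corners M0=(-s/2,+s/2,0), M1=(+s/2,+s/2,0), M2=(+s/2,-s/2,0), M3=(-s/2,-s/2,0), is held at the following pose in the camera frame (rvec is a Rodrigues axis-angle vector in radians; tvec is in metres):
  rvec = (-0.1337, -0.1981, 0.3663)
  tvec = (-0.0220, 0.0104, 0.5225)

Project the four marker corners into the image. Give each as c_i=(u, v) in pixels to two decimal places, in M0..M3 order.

c0=(144.62, 310.53) c1=(348.15, 364.29) c2=(416.79, 223.91) c3=(225.62, 166.14)

Intrinsics K: fx=781.2, fy=560.0, cx=319.8, cy=254.1
Marker side s = 0.143 m; corners in marker frame (Z=0):
  M0 = (-0.0715, +0.0715, 0)
  M1 = (+0.0715, +0.0715, 0)
  M2 = (+0.0715, -0.0715, 0)
  M3 = (-0.0715, -0.0715, 0)
rvec = (-0.1337, -0.1981, 0.3663), |rvec| = θ = 0.43737 rad = 25.060°
Rodrigues: sinθ=0.42356, 1−cosθ=0.09413; R = I + sinθ·[k]× + (1−cosθ)·[k]×²:
    [+0.91466 -0.34170 -0.21594]
    [+0.36777 +0.92518 +0.09377]
    [+0.16774 -0.16519 +0.97189]
t = (-0.0220, 0.0104, 0.5225) m
M0: Pc = R·M0+t = (-0.11183, +0.05026, +0.49870); u = 781.2·(-0.11183)/0.49870 + 319.8 = 144.6198, v = 560.0·(+0.05026)/0.49870 + 254.1 = 310.5328
M1: Pc = R·M1+t = (+0.01897, +0.10285, +0.52268); u = 781.2·(+0.01897)/0.52268 + 319.8 = 348.1479, v = 560.0·(+0.10285)/0.52268 + 254.1 = 364.2882
M2: Pc = R·M2+t = (+0.06783, -0.02946, +0.54630); u = 781.2·(+0.06783)/0.54630 + 319.8 = 416.7949, v = 560.0·(-0.02946)/0.54630 + 254.1 = 223.9066
M3: Pc = R·M3+t = (-0.06297, -0.08205, +0.52232); u = 781.2·(-0.06297)/0.52232 + 319.8 = 225.6239, v = 560.0·(-0.08205)/0.52232 + 254.1 = 166.1352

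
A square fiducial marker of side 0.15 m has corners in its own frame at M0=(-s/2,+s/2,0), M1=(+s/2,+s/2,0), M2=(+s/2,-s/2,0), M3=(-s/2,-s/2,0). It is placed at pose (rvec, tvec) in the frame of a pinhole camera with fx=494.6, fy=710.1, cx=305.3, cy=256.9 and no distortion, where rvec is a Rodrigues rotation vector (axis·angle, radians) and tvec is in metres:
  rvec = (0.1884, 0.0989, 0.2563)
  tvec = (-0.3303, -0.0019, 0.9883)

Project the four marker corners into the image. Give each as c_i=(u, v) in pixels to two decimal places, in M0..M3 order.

Intrinsics K: fx=494.6, fy=710.1, cx=305.3, cy=256.9
Marker side s = 0.15 m; corners in marker frame (Z=0):
  M0 = (-0.0750, +0.0750, 0)
  M1 = (+0.0750, +0.0750, 0)
  M2 = (+0.0750, -0.0750, 0)
  M3 = (-0.0750, -0.0750, 0)
rvec = (0.1884, 0.0989, 0.2563), |rvec| = θ = 0.33311 rad = 19.086°
Rodrigues: sinθ=0.32699, 1−cosθ=0.05497; R = I + sinθ·[k]× + (1−cosθ)·[k]×²:
    [+0.96261 -0.24236 +0.12100]
    [+0.26082 +0.94987 -0.17238]
    [-0.07316 +0.19749 +0.97757]
t = (-0.3303, -0.0019, 0.9883) m
M0: Pc = R·M0+t = (-0.42067, +0.04978, +1.00860); u = 494.6·(-0.42067)/1.00860 + 305.3 = 99.0092, v = 710.1·(+0.04978)/1.00860 + 256.9 = 291.9469
M1: Pc = R·M1+t = (-0.27628, +0.08890, +0.99762); u = 494.6·(-0.27628)/0.99762 + 305.3 = 168.3262, v = 710.1·(+0.08890)/0.99762 + 256.9 = 320.1795
M2: Pc = R·M2+t = (-0.23993, -0.05358, +0.96800); u = 494.6·(-0.23993)/0.96800 + 305.3 = 182.7091, v = 710.1·(-0.05358)/0.96800 + 256.9 = 217.5956
M3: Pc = R·M3+t = (-0.38432, -0.09270, +0.97898); u = 494.6·(-0.38432)/0.97898 + 305.3 = 111.1334, v = 710.1·(-0.09270)/0.97898 + 256.9 = 189.6587

c0=(99.01, 291.95) c1=(168.33, 320.18) c2=(182.71, 217.60) c3=(111.13, 189.66)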